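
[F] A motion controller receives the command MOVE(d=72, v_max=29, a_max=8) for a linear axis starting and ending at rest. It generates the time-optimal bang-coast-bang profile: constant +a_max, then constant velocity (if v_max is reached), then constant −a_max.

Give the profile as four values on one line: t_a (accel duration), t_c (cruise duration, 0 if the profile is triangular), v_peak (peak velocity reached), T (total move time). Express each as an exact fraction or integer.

t_a=3 t_c=0 v_peak=24 T=6

(v_max)²/a_max = 29²/8 = 841/8
72 < 841/8 ⇒ no cruise
v_peak = √(72·8) = √576 = 24
t_a = 24/8 = 3; t_c = 0
T = 2·3 = 6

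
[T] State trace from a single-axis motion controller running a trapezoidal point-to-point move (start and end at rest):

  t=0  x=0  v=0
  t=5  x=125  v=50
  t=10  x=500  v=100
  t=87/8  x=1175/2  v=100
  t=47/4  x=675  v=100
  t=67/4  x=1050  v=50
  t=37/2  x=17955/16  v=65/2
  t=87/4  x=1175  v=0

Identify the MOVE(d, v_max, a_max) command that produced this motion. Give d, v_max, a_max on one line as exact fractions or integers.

final state: t=87/4, x=1175, v=0 → d = 1175
a_max = (50−0)/(5−0) = 10
max v = 100 over t∈[10,47/4] → v_max = 100
check: 100·(10+7/4) = 1175 ✓

d=1175 v_max=100 a_max=10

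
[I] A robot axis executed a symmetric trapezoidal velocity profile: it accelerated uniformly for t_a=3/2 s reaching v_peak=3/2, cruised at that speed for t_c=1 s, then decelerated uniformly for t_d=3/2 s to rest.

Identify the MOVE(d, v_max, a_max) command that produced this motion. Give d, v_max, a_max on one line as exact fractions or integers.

d=15/4 v_max=3/2 a_max=1

a_max = (3/2)/(3/2) = 1
d_a = ½·3/2·3/2 = 9/8; d_c = 3/2·1 = 3/2
d = 2·9/8 + 3/2 = 15/4
t_c = 1 > 0 so v_max = 3/2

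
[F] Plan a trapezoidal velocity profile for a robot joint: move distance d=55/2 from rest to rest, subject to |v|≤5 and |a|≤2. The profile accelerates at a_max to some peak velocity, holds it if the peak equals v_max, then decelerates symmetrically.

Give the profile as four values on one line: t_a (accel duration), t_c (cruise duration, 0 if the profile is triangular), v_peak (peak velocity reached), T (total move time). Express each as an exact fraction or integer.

t_a=5/2 t_c=3 v_peak=5 T=8

(v_max)²/a_max = 5²/2 = 25/2
55/2 ≥ 25/2 → trapezoidal
t_a = 5/2; v_peak = 5
d_cruise = 55/2 − 25/2 = 15; t_c = 15/5 = 3
T = 2·5/2 + 3 = 8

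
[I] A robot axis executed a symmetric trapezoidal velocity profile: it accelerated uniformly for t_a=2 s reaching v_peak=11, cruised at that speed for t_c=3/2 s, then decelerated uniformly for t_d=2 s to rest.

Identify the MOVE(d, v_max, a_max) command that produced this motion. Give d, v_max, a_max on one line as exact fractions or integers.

a_max = 11/2
d_a = ½·11·2 = 11; d_c = 11·3/2 = 33/2
d = 2·11 + 33/2 = 77/2
t_c = 3/2 > 0 ⇒ limit active, v_max = 11

d=77/2 v_max=11 a_max=11/2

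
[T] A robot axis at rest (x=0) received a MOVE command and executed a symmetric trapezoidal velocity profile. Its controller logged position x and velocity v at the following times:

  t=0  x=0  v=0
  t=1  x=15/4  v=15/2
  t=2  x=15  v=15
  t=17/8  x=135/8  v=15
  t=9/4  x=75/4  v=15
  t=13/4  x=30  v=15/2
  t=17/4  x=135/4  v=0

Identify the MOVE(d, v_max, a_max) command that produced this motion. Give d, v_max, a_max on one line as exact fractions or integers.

d=135/4 v_max=15 a_max=15/2

final state: t=17/4, x=135/4, v=0 → d = 135/4
a_max = (15/2−0)/(1−0) = 15/2
max v = 15 over t∈[2,9/4] → v_max = 15
check: 15·(2+1/4) = 135/4 ✓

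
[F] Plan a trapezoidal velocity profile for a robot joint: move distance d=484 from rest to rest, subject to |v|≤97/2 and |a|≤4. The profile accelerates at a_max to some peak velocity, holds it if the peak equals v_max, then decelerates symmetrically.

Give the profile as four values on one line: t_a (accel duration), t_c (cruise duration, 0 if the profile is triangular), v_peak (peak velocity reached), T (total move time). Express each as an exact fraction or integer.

vₘ²/aₘ = (97/2)²/4 = 9409/16
484 < 9409/16 → triangular
v_peak = √(484·4) = √1936 = 44
t_a = 44/4 = 11; t_c = 0
T = 2·11 = 22

t_a=11 t_c=0 v_peak=44 T=22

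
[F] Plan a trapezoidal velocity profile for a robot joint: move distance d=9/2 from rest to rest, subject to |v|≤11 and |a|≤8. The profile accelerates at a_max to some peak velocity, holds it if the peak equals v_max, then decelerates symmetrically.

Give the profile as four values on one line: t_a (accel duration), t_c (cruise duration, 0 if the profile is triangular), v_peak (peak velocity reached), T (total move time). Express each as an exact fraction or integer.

vₘ²/aₘ = 11²/8 = 121/8
9/2 < 121/8 ⇒ no cruise
v_peak = √(9/2·8) = √36 = 6
t_a = 6/8 = 3/4; t_c = 0
T = 2·3/4 = 3/2

t_a=3/4 t_c=0 v_peak=6 T=3/2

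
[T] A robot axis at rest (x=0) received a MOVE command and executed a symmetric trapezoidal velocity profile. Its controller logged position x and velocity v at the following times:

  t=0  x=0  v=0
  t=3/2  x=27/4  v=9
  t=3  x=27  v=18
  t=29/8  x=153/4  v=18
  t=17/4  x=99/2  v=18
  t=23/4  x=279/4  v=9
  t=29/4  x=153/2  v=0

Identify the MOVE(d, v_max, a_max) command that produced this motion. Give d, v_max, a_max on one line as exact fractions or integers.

d=153/2 v_max=18 a_max=6

final state: t=29/4, x=153/2, v=0 → d = 153/2
a_max = (9−0)/(3/2−0) = 6
max v = 18 over t∈[3,17/4] → v_max = 18
check: 18·(3+5/4) = 153/2 ✓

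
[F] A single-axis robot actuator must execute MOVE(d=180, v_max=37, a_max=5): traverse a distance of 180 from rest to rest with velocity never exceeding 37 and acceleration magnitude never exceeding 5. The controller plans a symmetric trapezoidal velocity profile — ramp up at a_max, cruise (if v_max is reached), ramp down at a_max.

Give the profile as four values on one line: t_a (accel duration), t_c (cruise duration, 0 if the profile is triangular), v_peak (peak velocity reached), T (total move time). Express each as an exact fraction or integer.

t_a=6 t_c=0 v_peak=30 T=12

vₘ²/aₘ = 37²/5 = 1369/5
180 < 1369/5 so t_c = 0
v_peak = √(180·5) = √900 = 30
t_a = 30/5 = 6; t_c = 0
T = 2·6 = 12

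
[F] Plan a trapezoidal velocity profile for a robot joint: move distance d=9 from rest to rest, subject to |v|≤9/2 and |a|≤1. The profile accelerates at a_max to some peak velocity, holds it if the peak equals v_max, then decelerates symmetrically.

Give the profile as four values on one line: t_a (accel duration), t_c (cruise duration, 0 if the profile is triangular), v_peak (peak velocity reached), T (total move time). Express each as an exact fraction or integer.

v_max²/a_max = (9/2)²/1 = 81/4
9 < 81/4 ⇒ no cruise
v_peak = √(9·1) = √9 = 3
t_a = 3/1 = 3; t_c = 0
T = 2·3 = 6

t_a=3 t_c=0 v_peak=3 T=6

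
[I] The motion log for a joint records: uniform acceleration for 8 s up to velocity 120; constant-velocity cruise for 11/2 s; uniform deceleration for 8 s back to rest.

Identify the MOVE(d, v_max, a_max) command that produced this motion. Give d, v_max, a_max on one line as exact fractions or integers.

d=1620 v_max=120 a_max=15

a_max = 120/8 = 15
d_a = ½·120·8 = 480; d_c = 120·11/2 = 660
d = 2·480 + 660 = 1620
t_c = 11/2 > 0 so v_max = 120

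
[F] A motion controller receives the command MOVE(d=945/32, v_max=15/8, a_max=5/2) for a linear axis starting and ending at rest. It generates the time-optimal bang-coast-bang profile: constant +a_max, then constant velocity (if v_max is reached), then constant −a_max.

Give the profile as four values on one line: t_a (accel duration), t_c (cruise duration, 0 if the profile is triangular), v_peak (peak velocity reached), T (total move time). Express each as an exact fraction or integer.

t_a=3/4 t_c=15 v_peak=15/8 T=33/2

v_max²/a_max = (15/8)²/(5/2) = 45/32
945/32 ≥ 45/32 ⇒ cruise phase
t_a = (15/8)/(5/2) = 3/4; v_peak = 15/8
d_cruise = 945/32 − 45/32 = 225/8; t_c = (225/8)/(15/8) = 15
T = 2·3/4 + 15 = 33/2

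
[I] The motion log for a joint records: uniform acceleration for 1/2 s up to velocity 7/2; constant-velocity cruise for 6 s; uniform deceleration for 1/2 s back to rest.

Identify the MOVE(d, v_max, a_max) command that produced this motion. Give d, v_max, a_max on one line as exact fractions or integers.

a_max = (7/2)/(1/2) = 7
d_a = ½·7/2·1/2 = 7/8; d_c = 7/2·6 = 21
d = 2·7/8 + 21 = 91/4
t_c = 6 > 0 so v_max = 7/2

d=91/4 v_max=7/2 a_max=7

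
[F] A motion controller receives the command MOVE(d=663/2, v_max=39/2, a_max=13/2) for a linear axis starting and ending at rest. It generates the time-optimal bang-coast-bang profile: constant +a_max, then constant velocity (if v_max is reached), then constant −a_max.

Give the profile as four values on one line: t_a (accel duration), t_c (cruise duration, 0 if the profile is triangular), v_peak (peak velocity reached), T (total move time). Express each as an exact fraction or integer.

t_a=3 t_c=14 v_peak=39/2 T=20

(v_max)²/a_max = (39/2)²/(13/2) = 117/2
663/2 ≥ 117/2 → trapezoidal
t_a = (39/2)/(13/2) = 3; v_peak = 39/2
d_cruise = 663/2 − 117/2 = 273; t_c = 273/(39/2) = 14
T = 2·3 + 14 = 20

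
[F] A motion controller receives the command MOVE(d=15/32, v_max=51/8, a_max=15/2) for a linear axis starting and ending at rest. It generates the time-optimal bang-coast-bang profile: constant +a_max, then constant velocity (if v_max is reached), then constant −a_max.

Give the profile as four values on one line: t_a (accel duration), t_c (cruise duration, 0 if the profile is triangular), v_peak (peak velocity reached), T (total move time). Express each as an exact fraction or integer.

t_a=1/4 t_c=0 v_peak=15/8 T=1/2

vₘ²/aₘ = (51/8)²/(15/2) = 867/160
15/32 < 867/160 so t_c = 0
v_peak = √(15/32·15/2) = √(225/64) = 15/8
t_a = (15/8)/(15/2) = 1/4; t_c = 0
T = 2·1/4 = 1/2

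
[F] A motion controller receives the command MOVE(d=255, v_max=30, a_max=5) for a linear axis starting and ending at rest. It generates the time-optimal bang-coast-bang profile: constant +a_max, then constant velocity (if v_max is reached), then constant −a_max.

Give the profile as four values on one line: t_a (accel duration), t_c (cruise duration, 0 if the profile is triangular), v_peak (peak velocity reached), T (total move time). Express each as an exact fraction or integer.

(v_max)²/a_max = 30²/5 = 180
255 ≥ 180 ⇒ cruise phase
t_a = 30/5 = 6; v_peak = 30
d_cruise = 255 − 180 = 75; t_c = 75/30 = 5/2
T = 2·6 + 5/2 = 29/2

t_a=6 t_c=5/2 v_peak=30 T=29/2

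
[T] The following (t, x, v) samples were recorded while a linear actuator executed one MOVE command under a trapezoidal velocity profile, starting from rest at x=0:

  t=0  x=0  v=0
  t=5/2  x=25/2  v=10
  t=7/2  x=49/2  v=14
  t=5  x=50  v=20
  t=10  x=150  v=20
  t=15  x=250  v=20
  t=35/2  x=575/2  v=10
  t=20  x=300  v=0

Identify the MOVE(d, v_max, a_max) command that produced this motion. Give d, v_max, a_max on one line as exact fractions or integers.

final state: t=20, x=300, v=0 → d = 300
a_max = (10−0)/(5/2−0) = 4
max v = 20 over t∈[5,15] → v_max = 20
check: 20·(5+10) = 300 ✓

d=300 v_max=20 a_max=4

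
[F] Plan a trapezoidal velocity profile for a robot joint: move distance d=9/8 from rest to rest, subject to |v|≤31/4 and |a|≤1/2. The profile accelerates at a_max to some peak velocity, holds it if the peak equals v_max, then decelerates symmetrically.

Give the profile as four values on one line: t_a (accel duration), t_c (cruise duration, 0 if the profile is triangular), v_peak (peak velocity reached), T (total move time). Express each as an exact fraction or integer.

vₘ²/aₘ = (31/4)²/(1/2) = 961/8
9/8 < 961/8 → triangular
v_peak = √(9/8·1/2) = √(9/16) = 3/4
t_a = (3/4)/(1/2) = 3/2; t_c = 0
T = 2·3/2 = 3

t_a=3/2 t_c=0 v_peak=3/4 T=3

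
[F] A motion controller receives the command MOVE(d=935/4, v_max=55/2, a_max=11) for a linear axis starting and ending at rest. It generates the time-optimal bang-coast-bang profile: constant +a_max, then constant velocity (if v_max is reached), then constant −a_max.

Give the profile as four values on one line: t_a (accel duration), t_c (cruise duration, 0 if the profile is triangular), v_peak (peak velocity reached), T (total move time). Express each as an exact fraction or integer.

v_max²/a_max = (55/2)²/11 = 275/4
935/4 ≥ 275/4 ⇒ cruise phase
t_a = (55/2)/11 = 5/2; v_peak = 55/2
d_cruise = 935/4 − 275/4 = 165; t_c = 165/(55/2) = 6
T = 2·5/2 + 6 = 11

t_a=5/2 t_c=6 v_peak=55/2 T=11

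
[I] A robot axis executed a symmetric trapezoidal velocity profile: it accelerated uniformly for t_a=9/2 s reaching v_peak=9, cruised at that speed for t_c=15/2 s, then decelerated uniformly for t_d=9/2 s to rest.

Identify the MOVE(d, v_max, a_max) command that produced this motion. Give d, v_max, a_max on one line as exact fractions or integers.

a_max = 9/(9/2) = 2
d_a = ½·9·9/2 = 81/4; d_c = 9·15/2 = 135/2
d = 2·81/4 + 135/2 = 108
t_c = 15/2 > 0 → v_max = v_peak = 9

d=108 v_max=9 a_max=2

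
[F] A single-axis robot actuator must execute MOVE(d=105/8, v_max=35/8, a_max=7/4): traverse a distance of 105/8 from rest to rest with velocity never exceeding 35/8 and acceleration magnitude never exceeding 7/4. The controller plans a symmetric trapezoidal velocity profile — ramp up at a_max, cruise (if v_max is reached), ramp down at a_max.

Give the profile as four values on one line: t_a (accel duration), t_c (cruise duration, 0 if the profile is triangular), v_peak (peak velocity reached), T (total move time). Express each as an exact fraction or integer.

t_a=5/2 t_c=1/2 v_peak=35/8 T=11/2

v_max²/a_max = (35/8)²/(7/4) = 175/16
105/8 ≥ 175/16 → trapezoidal
t_a = (35/8)/(7/4) = 5/2; v_peak = 35/8
d_cruise = 105/8 − 175/16 = 35/16; t_c = (35/16)/(35/8) = 1/2
T = 2·5/2 + 1/2 = 11/2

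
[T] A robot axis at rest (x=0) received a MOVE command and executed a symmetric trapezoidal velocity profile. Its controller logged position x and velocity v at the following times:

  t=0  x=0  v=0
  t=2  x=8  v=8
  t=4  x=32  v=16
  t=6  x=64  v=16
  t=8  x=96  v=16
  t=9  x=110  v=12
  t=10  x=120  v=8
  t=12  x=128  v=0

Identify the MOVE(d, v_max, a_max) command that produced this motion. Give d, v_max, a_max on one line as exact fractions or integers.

final state: t=12, x=128, v=0 → d = 128
a_max = (8−0)/(2−0) = 4
max v = 16 over t∈[4,8] → v_max = 16
check: 16·(4+4) = 128 ✓

d=128 v_max=16 a_max=4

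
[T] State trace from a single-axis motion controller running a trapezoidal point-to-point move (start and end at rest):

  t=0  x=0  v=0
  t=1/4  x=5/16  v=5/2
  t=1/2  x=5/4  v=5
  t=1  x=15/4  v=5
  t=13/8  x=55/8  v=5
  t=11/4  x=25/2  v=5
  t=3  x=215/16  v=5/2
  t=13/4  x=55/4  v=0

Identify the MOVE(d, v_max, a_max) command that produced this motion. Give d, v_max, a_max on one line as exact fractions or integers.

d=55/4 v_max=5 a_max=10

final state: t=13/4, x=55/4, v=0 → d = 55/4
a_max = (5/2−0)/(1/4−0) = 10
max v = 5 over t∈[1/2,11/4] → v_max = 5
check: 5·(1/2+9/4) = 55/4 ✓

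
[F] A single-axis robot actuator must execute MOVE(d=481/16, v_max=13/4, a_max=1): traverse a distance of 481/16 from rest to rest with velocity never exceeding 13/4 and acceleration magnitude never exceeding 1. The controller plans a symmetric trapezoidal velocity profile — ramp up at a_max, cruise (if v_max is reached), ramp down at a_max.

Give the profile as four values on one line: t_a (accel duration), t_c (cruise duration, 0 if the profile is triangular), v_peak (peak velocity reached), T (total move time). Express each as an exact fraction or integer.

vₘ²/aₘ = (13/4)²/1 = 169/16
481/16 ≥ 169/16 → trapezoidal
t_a = (13/4)/1 = 13/4; v_peak = 13/4
d_cruise = 481/16 − 169/16 = 39/2; t_c = (39/2)/(13/4) = 6
T = 2·13/4 + 6 = 25/2

t_a=13/4 t_c=6 v_peak=13/4 T=25/2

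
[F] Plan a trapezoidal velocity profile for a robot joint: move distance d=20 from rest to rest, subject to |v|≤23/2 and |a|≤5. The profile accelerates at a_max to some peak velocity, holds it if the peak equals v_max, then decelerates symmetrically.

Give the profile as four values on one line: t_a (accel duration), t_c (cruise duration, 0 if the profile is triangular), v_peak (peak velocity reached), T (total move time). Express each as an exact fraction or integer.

t_a=2 t_c=0 v_peak=10 T=4

(v_max)²/a_max = (23/2)²/5 = 529/20
20 < 529/20 ⇒ no cruise
v_peak = √(20·5) = √100 = 10
t_a = 10/5 = 2; t_c = 0
T = 2·2 = 4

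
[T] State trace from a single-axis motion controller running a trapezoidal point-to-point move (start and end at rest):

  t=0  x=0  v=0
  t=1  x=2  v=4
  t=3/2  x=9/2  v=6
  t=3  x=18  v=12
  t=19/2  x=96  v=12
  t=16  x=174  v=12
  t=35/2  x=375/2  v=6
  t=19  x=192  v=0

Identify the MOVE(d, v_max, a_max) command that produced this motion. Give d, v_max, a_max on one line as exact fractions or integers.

final state: t=19, x=192, v=0 → d = 192
a_max = (4−0)/(1−0) = 4
max v = 12 over t∈[3,16] → v_max = 12
check: 12·(3+13) = 192 ✓

d=192 v_max=12 a_max=4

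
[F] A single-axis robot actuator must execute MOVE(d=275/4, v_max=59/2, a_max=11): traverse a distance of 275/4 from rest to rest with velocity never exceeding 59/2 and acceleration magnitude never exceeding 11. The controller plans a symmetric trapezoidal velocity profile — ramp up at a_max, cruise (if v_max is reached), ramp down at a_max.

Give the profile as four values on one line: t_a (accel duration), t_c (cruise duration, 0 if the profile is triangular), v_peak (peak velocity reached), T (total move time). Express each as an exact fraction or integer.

t_a=5/2 t_c=0 v_peak=55/2 T=5

vₘ²/aₘ = (59/2)²/11 = 3481/44
275/4 < 3481/44 → triangular
v_peak = √(275/4·11) = √(3025/4) = 55/2
t_a = (55/2)/11 = 5/2; t_c = 0
T = 2·5/2 = 5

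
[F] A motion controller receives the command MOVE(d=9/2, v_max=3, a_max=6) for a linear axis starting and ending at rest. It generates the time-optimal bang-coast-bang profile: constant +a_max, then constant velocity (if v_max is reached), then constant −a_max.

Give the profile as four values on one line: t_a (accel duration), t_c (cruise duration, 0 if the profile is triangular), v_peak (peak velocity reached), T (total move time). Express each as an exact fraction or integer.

t_a=1/2 t_c=1 v_peak=3 T=2

(v_max)²/a_max = 3²/6 = 3/2
9/2 ≥ 3/2 ⇒ cruise phase
t_a = 3/6 = 1/2; v_peak = 3
d_cruise = 9/2 − 3/2 = 3; t_c = 3/3 = 1
T = 2·1/2 + 1 = 2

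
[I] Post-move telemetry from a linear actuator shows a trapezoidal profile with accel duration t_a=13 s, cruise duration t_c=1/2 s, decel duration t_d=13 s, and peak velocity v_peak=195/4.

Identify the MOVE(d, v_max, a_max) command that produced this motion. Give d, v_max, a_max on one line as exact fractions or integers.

a_max = (195/4)/13 = 15/4
d_a = ½·195/4·13 = 2535/8; d_c = 195/4·1/2 = 195/8
d = 2·2535/8 + 195/8 = 5265/8
t_c = 1/2 > 0 ⇒ limit active, v_max = 195/4

d=5265/8 v_max=195/4 a_max=15/4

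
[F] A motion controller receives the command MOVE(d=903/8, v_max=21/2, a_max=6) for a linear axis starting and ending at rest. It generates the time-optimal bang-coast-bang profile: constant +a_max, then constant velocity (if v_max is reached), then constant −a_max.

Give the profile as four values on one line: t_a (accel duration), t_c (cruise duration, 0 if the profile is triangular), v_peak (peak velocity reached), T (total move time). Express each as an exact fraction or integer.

vₘ²/aₘ = (21/2)²/6 = 147/8
903/8 ≥ 147/8 so v_max reached
t_a = (21/2)/6 = 7/4; v_peak = 21/2
d_cruise = 903/8 − 147/8 = 189/2; t_c = (189/2)/(21/2) = 9
T = 2·7/4 + 9 = 25/2

t_a=7/4 t_c=9 v_peak=21/2 T=25/2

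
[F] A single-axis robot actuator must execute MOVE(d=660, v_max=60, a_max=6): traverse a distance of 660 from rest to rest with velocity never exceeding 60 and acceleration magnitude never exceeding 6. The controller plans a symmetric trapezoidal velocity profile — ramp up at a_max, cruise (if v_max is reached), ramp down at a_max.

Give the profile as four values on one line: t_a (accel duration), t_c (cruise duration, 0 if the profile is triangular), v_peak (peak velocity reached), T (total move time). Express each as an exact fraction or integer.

t_a=10 t_c=1 v_peak=60 T=21

vₘ²/aₘ = 60²/6 = 600
660 ≥ 600 ⇒ cruise phase
t_a = 60/6 = 10; v_peak = 60
d_cruise = 660 − 600 = 60; t_c = 60/60 = 1
T = 2·10 + 1 = 21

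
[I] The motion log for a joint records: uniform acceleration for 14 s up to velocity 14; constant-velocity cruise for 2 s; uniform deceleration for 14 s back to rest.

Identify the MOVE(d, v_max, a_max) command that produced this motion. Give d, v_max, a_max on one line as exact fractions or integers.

d=224 v_max=14 a_max=1

a_max = 14/14 = 1
d_a = ½·14·14 = 98; d_c = 14·2 = 28
d = 2·98 + 28 = 224
t_c = 2 > 0 ⇒ limit active, v_max = 14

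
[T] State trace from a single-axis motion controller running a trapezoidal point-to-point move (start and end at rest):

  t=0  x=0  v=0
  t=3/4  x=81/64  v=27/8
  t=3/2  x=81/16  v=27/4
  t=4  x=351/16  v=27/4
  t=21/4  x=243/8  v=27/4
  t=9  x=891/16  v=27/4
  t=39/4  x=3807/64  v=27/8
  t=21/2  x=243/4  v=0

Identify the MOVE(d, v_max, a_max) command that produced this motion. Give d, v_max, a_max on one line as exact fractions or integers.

d=243/4 v_max=27/4 a_max=9/2

final state: t=21/2, x=243/4, v=0 → d = 243/4
a_max = (27/8−0)/(3/4−0) = 9/2
max v = 27/4 over t∈[3/2,9] → v_max = 27/4
check: 27/4·(3/2+15/2) = 243/4 ✓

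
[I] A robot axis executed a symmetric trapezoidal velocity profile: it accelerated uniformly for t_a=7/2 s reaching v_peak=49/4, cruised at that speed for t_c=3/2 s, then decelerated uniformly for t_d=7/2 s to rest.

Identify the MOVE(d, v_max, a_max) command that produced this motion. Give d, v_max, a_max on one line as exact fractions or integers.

d=245/4 v_max=49/4 a_max=7/2

a_max = (49/4)/(7/2) = 7/2
d_a = ½·49/4·7/2 = 343/16; d_c = 49/4·3/2 = 147/8
d = 2·343/16 + 147/8 = 245/4
t_c = 3/2 > 0 → v_max = v_peak = 49/4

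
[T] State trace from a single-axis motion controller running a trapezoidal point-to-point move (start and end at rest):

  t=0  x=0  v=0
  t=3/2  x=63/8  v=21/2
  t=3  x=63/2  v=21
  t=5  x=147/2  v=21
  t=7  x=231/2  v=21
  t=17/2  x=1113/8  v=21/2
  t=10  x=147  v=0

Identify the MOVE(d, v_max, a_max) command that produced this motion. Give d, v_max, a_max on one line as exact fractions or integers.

final state: t=10, x=147, v=0 → d = 147
a_max = (21/2−0)/(3/2−0) = 7
max v = 21 over t∈[3,7] → v_max = 21
check: 21·(3+4) = 147 ✓

d=147 v_max=21 a_max=7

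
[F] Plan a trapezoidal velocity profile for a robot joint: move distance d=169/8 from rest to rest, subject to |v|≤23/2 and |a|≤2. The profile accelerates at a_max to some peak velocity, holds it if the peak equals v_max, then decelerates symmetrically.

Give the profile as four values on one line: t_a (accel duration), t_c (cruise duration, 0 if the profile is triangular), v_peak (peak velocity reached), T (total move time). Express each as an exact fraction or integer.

v_max²/a_max = (23/2)²/2 = 529/8
169/8 < 529/8 so t_c = 0
v_peak = √(169/8·2) = √(169/4) = 13/2
t_a = (13/2)/2 = 13/4; t_c = 0
T = 2·13/4 = 13/2

t_a=13/4 t_c=0 v_peak=13/2 T=13/2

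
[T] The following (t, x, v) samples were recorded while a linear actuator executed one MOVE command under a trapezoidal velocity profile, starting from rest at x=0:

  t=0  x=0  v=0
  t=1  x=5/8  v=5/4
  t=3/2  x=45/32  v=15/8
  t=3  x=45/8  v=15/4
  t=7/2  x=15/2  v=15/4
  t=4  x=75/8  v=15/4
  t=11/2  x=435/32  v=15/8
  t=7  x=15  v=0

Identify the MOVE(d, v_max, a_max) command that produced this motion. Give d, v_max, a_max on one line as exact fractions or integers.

d=15 v_max=15/4 a_max=5/4

final state: t=7, x=15, v=0 → d = 15
a_max = (5/4−0)/(1−0) = 5/4
max v = 15/4 over t∈[3,4] → v_max = 15/4
check: 15/4·(3+1) = 15 ✓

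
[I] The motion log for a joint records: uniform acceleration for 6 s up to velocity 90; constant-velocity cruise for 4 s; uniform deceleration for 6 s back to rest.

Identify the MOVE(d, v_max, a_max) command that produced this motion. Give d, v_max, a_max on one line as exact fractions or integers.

d=900 v_max=90 a_max=15

a_max = 90/6 = 15
d_a = ½·90·6 = 270; d_c = 90·4 = 360
d = 2·270 + 360 = 900
t_c = 4 > 0 ⇒ limit active, v_max = 90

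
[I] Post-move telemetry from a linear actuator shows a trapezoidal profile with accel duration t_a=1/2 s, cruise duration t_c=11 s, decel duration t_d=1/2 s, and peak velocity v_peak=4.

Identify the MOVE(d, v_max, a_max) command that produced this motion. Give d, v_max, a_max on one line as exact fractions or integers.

d=46 v_max=4 a_max=8

a_max = 4/(1/2) = 8
d_a = ½·4·1/2 = 1; d_c = 4·11 = 44
d = 2·1 + 44 = 46
t_c = 11 > 0 so v_max = 4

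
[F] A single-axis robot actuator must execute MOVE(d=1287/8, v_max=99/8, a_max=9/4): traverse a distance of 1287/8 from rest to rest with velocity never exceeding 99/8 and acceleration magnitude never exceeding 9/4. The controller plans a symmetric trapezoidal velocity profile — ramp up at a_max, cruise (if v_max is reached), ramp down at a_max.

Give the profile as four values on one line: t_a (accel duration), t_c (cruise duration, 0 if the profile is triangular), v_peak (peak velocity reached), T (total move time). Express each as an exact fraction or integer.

t_a=11/2 t_c=15/2 v_peak=99/8 T=37/2

(v_max)²/a_max = (99/8)²/(9/4) = 1089/16
1287/8 ≥ 1089/16 so v_max reached
t_a = (99/8)/(9/4) = 11/2; v_peak = 99/8
d_cruise = 1287/8 − 1089/16 = 1485/16; t_c = (1485/16)/(99/8) = 15/2
T = 2·11/2 + 15/2 = 37/2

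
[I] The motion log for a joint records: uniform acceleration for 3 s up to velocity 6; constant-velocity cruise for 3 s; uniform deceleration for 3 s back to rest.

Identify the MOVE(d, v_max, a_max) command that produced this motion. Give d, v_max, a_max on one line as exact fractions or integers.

a_max = 6/3 = 2
d_a = ½·6·3 = 9; d_c = 6·3 = 18
d = 2·9 + 18 = 36
t_c = 3 > 0 so v_max = 6

d=36 v_max=6 a_max=2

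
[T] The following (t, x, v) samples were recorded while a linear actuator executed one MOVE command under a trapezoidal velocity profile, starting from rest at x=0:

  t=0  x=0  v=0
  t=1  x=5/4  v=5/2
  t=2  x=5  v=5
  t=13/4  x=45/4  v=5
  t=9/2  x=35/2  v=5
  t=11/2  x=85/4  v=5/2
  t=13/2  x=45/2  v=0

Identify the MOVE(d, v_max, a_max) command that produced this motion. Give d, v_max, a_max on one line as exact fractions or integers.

final state: t=13/2, x=45/2, v=0 → d = 45/2
a_max = (5/2−0)/(1−0) = 5/2
max v = 5 over t∈[2,9/2] → v_max = 5
check: 5·(2+5/2) = 45/2 ✓

d=45/2 v_max=5 a_max=5/2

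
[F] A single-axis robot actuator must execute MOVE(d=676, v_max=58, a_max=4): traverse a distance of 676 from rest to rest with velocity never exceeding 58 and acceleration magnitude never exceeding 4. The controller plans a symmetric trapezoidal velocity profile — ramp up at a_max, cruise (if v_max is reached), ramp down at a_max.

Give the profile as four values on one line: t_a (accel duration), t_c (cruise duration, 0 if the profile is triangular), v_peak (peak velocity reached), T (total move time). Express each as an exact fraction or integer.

t_a=13 t_c=0 v_peak=52 T=26

vₘ²/aₘ = 58²/4 = 841
676 < 841 → triangular
v_peak = √(676·4) = √2704 = 52
t_a = 52/4 = 13; t_c = 0
T = 2·13 = 26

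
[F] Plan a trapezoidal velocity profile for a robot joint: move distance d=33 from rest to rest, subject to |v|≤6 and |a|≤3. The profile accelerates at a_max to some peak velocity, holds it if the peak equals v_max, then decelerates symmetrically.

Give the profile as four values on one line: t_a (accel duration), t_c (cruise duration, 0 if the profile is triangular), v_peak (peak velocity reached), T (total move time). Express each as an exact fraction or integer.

t_a=2 t_c=7/2 v_peak=6 T=15/2

vₘ²/aₘ = 6²/3 = 12
33 ≥ 12 so v_max reached
t_a = 6/3 = 2; v_peak = 6
d_cruise = 33 − 12 = 21; t_c = 21/6 = 7/2
T = 2·2 + 7/2 = 15/2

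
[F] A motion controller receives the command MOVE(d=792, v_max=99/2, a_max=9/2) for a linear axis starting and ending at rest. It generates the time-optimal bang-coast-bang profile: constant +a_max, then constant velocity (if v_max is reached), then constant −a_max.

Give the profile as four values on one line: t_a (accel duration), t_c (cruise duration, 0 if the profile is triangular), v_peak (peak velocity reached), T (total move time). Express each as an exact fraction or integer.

vₘ²/aₘ = (99/2)²/(9/2) = 1089/2
792 ≥ 1089/2 ⇒ cruise phase
t_a = (99/2)/(9/2) = 11; v_peak = 99/2
d_cruise = 792 − 1089/2 = 495/2; t_c = (495/2)/(99/2) = 5
T = 2·11 + 5 = 27

t_a=11 t_c=5 v_peak=99/2 T=27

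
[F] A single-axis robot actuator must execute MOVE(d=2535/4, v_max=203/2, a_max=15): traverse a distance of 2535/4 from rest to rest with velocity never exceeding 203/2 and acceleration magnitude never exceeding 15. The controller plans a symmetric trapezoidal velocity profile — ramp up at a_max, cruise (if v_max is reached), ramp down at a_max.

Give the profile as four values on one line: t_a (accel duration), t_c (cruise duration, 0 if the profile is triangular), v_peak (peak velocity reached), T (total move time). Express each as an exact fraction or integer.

(v_max)²/a_max = (203/2)²/15 = 41209/60
2535/4 < 41209/60 so t_c = 0
v_peak = √(2535/4·15) = √(38025/4) = 195/2
t_a = (195/2)/15 = 13/2; t_c = 0
T = 2·13/2 = 13

t_a=13/2 t_c=0 v_peak=195/2 T=13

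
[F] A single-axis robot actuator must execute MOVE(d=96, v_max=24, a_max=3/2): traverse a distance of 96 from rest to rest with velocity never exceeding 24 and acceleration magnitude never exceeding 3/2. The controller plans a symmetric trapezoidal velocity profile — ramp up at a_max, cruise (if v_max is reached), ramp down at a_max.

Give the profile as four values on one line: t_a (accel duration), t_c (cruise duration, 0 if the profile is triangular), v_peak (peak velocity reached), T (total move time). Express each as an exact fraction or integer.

v_max²/a_max = 24²/(3/2) = 384
96 < 384 → triangular
v_peak = √(96·3/2) = √144 = 12
t_a = 12/(3/2) = 8; t_c = 0
T = 2·8 = 16

t_a=8 t_c=0 v_peak=12 T=16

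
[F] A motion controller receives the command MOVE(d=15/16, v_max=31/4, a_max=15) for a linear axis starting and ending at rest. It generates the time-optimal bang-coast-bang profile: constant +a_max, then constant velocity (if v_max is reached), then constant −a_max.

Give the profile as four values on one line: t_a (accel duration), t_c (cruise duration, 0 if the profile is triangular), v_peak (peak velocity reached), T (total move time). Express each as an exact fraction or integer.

(v_max)²/a_max = (31/4)²/15 = 961/240
15/16 < 961/240 so t_c = 0
v_peak = √(15/16·15) = √(225/16) = 15/4
t_a = (15/4)/15 = 1/4; t_c = 0
T = 2·1/4 = 1/2

t_a=1/4 t_c=0 v_peak=15/4 T=1/2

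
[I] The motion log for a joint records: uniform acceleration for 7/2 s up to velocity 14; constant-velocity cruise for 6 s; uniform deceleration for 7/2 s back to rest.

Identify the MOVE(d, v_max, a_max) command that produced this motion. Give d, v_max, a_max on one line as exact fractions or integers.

d=133 v_max=14 a_max=4

a_max = 14/(7/2) = 4
d_a = ½·14·7/2 = 49/2; d_c = 14·6 = 84
d = 2·49/2 + 84 = 133
t_c = 6 > 0 → v_max = v_peak = 14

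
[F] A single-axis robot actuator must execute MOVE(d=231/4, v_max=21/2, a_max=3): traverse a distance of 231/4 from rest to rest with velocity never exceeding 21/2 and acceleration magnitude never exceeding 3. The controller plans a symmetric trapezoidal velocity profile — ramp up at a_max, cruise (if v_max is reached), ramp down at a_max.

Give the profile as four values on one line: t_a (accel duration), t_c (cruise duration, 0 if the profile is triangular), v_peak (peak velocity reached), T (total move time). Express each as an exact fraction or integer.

t_a=7/2 t_c=2 v_peak=21/2 T=9

(v_max)²/a_max = (21/2)²/3 = 147/4
231/4 ≥ 147/4 → trapezoidal
t_a = (21/2)/3 = 7/2; v_peak = 21/2
d_cruise = 231/4 − 147/4 = 21; t_c = 21/(21/2) = 2
T = 2·7/2 + 2 = 9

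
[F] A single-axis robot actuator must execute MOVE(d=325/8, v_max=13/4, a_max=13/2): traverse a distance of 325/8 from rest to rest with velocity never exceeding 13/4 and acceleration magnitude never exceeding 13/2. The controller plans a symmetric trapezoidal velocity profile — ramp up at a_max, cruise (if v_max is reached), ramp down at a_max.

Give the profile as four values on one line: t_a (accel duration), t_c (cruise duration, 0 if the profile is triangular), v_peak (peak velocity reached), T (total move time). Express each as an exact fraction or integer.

t_a=1/2 t_c=12 v_peak=13/4 T=13

v_max²/a_max = (13/4)²/(13/2) = 13/8
325/8 ≥ 13/8 → trapezoidal
t_a = (13/4)/(13/2) = 1/2; v_peak = 13/4
d_cruise = 325/8 − 13/8 = 39; t_c = 39/(13/4) = 12
T = 2·1/2 + 12 = 13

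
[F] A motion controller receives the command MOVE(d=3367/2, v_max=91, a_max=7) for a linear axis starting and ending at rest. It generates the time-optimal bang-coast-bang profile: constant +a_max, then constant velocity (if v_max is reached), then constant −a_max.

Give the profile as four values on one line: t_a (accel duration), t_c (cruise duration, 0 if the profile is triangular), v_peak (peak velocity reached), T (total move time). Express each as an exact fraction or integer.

(v_max)²/a_max = 91²/7 = 1183
3367/2 ≥ 1183 → trapezoidal
t_a = 91/7 = 13; v_peak = 91
d_cruise = 3367/2 − 1183 = 1001/2; t_c = (1001/2)/91 = 11/2
T = 2·13 + 11/2 = 63/2

t_a=13 t_c=11/2 v_peak=91 T=63/2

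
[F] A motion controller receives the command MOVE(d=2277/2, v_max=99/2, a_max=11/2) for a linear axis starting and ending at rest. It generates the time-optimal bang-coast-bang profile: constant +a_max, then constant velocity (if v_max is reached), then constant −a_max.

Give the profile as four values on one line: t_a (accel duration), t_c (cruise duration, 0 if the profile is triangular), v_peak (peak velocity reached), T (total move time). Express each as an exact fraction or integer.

t_a=9 t_c=14 v_peak=99/2 T=32

(v_max)²/a_max = (99/2)²/(11/2) = 891/2
2277/2 ≥ 891/2 → trapezoidal
t_a = (99/2)/(11/2) = 9; v_peak = 99/2
d_cruise = 2277/2 − 891/2 = 693; t_c = 693/(99/2) = 14
T = 2·9 + 14 = 32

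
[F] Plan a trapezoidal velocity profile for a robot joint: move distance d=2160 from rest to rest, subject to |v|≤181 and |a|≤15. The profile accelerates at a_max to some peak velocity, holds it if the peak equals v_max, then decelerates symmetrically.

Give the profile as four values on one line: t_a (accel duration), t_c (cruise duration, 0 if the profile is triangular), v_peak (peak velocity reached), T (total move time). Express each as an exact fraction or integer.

t_a=12 t_c=0 v_peak=180 T=24

(v_max)²/a_max = 181²/15 = 32761/15
2160 < 32761/15 → triangular
v_peak = √(2160·15) = √32400 = 180
t_a = 180/15 = 12; t_c = 0
T = 2·12 = 24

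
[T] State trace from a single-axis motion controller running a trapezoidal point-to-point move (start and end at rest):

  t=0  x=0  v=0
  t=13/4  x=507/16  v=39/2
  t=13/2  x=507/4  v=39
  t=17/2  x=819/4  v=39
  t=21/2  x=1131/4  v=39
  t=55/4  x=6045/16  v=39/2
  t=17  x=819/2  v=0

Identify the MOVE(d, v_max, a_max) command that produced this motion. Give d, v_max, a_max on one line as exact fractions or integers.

final state: t=17, x=819/2, v=0 → d = 819/2
a_max = (39/2−0)/(13/4−0) = 6
max v = 39 over t∈[13/2,21/2] → v_max = 39
check: 39·(13/2+4) = 819/2 ✓

d=819/2 v_max=39 a_max=6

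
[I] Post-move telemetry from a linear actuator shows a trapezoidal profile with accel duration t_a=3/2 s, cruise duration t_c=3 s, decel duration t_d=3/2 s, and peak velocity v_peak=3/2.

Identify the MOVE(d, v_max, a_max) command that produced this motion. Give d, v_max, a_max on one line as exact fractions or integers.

a_max = (3/2)/(3/2) = 1
d_a = ½·3/2·3/2 = 9/8; d_c = 3/2·3 = 9/2
d = 2·9/8 + 9/2 = 27/4
t_c = 3 > 0 → v_max = v_peak = 3/2

d=27/4 v_max=3/2 a_max=1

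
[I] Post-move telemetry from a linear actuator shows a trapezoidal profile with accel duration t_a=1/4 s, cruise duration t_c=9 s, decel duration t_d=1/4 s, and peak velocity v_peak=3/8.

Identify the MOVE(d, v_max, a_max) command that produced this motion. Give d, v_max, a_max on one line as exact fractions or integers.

a_max = (3/8)/(1/4) = 3/2
d_a = ½·3/8·1/4 = 3/64; d_c = 3/8·9 = 27/8
d = 2·3/64 + 27/8 = 111/32
t_c = 9 > 0 so v_max = 3/8

d=111/32 v_max=3/8 a_max=3/2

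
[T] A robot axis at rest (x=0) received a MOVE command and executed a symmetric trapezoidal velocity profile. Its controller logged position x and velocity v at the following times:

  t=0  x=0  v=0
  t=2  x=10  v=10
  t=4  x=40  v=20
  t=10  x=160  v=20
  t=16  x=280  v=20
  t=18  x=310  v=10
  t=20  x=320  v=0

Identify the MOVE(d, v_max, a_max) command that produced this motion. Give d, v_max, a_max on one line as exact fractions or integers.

d=320 v_max=20 a_max=5

final state: t=20, x=320, v=0 → d = 320
a_max = (10−0)/(2−0) = 5
max v = 20 over t∈[4,16] → v_max = 20
check: 20·(4+12) = 320 ✓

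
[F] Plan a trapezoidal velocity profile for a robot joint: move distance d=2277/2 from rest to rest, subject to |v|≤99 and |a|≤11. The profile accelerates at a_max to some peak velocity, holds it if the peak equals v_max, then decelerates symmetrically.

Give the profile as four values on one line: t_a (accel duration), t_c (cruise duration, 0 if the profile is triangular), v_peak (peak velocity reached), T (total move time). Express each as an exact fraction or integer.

t_a=9 t_c=5/2 v_peak=99 T=41/2

v_max²/a_max = 99²/11 = 891
2277/2 ≥ 891 ⇒ cruise phase
t_a = 99/11 = 9; v_peak = 99
d_cruise = 2277/2 − 891 = 495/2; t_c = (495/2)/99 = 5/2
T = 2·9 + 5/2 = 41/2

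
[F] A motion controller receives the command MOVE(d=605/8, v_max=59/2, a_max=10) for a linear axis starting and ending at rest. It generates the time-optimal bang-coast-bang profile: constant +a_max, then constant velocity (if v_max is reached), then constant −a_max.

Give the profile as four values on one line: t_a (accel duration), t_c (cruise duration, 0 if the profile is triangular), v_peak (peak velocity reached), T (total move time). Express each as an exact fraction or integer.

t_a=11/4 t_c=0 v_peak=55/2 T=11/2

(v_max)²/a_max = (59/2)²/10 = 3481/40
605/8 < 3481/40 ⇒ no cruise
v_peak = √(605/8·10) = √(3025/4) = 55/2
t_a = (55/2)/10 = 11/4; t_c = 0
T = 2·11/4 = 11/2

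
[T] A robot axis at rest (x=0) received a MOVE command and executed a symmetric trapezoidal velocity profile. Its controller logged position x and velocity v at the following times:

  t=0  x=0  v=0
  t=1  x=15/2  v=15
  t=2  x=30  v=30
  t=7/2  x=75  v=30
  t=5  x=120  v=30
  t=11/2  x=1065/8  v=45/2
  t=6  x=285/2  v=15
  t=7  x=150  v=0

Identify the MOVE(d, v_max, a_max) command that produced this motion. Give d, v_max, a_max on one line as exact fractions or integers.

final state: t=7, x=150, v=0 → d = 150
a_max = (15−0)/(1−0) = 15
max v = 30 over t∈[2,5] → v_max = 30
check: 30·(2+3) = 150 ✓

d=150 v_max=30 a_max=15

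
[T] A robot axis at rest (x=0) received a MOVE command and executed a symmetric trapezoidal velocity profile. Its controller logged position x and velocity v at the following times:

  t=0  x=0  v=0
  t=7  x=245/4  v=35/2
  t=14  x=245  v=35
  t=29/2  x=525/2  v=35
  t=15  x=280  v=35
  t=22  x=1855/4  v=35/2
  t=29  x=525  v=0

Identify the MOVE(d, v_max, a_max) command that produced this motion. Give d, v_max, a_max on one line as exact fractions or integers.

d=525 v_max=35 a_max=5/2

final state: t=29, x=525, v=0 → d = 525
a_max = (35/2−0)/(7−0) = 5/2
max v = 35 over t∈[14,15] → v_max = 35
check: 35·(14+1) = 525 ✓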